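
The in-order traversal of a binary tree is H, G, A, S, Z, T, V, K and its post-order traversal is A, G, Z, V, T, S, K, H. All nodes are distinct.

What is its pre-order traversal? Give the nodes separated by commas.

H, K, S, G, A, T, Z, V

The last element of post-order is the root; it splits in-order into left and right subtrees.
Root H: left subtree has 0 nodes { }, right has 7 {G, A, S, Z, T, V, K}.
  Root K: left subtree has 6 nodes {G, A, S, Z, T, V}, right has 0 { }.
    Root S: left subtree has 2 nodes {G, A}, right has 3 {Z, T, V}.
      Root G: left subtree has 0 nodes { }, right has 1 {A}.
      Root T: left subtree has 1 node {Z}, right has 1 {V}.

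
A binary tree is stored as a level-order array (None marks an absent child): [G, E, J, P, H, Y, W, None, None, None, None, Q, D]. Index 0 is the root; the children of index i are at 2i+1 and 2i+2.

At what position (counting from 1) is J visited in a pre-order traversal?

5

Pre-order visits the node, then its left subtree, then its right subtree.
Visit G.
At G: go left to E.
  Visit E.
  At E: go left to P.
    P is a leaf — visit P.
  At E: go right to H.
    H is a leaf — visit H.
At G: go right to J.
  Visit J.
  At J: go left to Y.
    Visit Y.
    At Y: go left to Q.
      Q is a leaf — visit Q.
    At Y: go right to D.
      D is a leaf — visit D.
  At J: go right to W.
    W is a leaf — visit W.
Full pre-order sequence: G, E, P, H, J, Y, Q, D, W.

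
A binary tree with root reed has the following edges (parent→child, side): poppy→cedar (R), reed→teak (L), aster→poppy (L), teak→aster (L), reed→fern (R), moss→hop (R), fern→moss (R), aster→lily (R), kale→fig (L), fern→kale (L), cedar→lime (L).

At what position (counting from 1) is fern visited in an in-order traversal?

10

In-order visits the left subtree, then the node, then the right subtree.
At reed: go left to teak.
  At teak: go left to aster.
    At aster: go left to poppy.
      At poppy: no left child.
      Visit poppy.
      At poppy: go right to cedar.
        At cedar: go left to lime.
          lime is a leaf — visit lime.
        Visit cedar.
        At cedar: no right child.
    Visit aster.
    At aster: go right to lily.
      lily is a leaf — visit lily.
  Visit teak.
  At teak: no right child.
Visit reed.
At reed: go right to fern.
  At fern: go left to kale.
    At kale: go left to fig.
      fig is a leaf — visit fig.
    Visit kale.
    At kale: no right child.
  Visit fern.
  At fern: go right to moss.
    At moss: no left child.
    Visit moss.
    At moss: go right to hop.
      hop is a leaf — visit hop.
Full in-order sequence: poppy, lime, cedar, aster, lily, teak, reed, fig, kale, fern, moss, hop.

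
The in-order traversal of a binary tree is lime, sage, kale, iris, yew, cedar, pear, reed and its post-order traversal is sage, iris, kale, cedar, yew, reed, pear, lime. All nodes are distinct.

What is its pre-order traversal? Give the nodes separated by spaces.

lime pear yew kale sage iris cedar reed

The last element of post-order is the root; it splits in-order into left and right subtrees.
Root lime: left subtree has 0 nodes { }, right has 7 {sage, kale, iris, yew, cedar, pear, reed}.
  Root pear: left subtree has 5 nodes {sage, kale, iris, yew, cedar}, right has 1 {reed}.
    Root yew: left subtree has 3 nodes {sage, kale, iris}, right has 1 {cedar}.
      Root kale: left subtree has 1 node {sage}, right has 1 {iris}.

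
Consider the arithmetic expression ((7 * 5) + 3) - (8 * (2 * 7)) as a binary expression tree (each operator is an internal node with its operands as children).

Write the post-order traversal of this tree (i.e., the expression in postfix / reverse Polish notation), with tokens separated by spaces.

Post-order on an expression tree gives postfix notation: for each operator, emit left operand, right operand, then the operator.

7 5 * 3 + 8 2 7 * * -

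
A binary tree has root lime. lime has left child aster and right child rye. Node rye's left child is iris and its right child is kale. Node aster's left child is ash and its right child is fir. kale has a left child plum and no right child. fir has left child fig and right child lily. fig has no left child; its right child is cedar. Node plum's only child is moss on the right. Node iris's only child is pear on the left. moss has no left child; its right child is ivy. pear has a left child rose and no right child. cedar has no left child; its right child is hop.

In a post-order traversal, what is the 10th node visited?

iris

Post-order visits the left subtree, then the right subtree, then the node.
At lime: go left to aster.
  At aster: go left to ash.
    ash is a leaf — visit ash.
  At aster: go right to fir.
    At fir: go left to fig.
      At fig: no left child.
      At fig: go right to cedar.
        At cedar: no left child.
        At cedar: go right to hop.
          hop is a leaf — visit hop.
        Visit cedar.
      Visit fig.
    At fir: go right to lily.
      lily is a leaf — visit lily.
    Visit fir.
  Visit aster.
At lime: go right to rye.
  At rye: go left to iris.
    At iris: go left to pear.
      At pear: go left to rose.
        rose is a leaf — visit rose.
      At pear: no right child.
      Visit pear.
    At iris: no right child.
    Visit iris.
  At rye: go right to kale.
    At kale: go left to plum.
      At plum: no left child.
      At plum: go right to moss.
        At moss: no left child.
        At moss: go right to ivy.
          ivy is a leaf — visit ivy.
        Visit moss.
      Visit plum.
    At kale: no right child.
    Visit kale.
  Visit rye.
Visit lime.
Full post-order sequence: ash, hop, cedar, fig, lily, fir, aster, rose, pear, iris, ivy, moss, plum, kale, rye, lime.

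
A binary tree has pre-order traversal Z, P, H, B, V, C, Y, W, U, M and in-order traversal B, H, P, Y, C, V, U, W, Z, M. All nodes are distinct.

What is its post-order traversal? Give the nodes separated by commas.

B, H, Y, C, U, W, V, P, M, Z

The first element of pre-order is the root; it splits in-order into left and right subtrees.
Root Z: left subtree has 8 nodes {B, H, P, Y, C, V, U, W}, right has 1 {M}.
  Root P: left subtree has 2 nodes {B, H}, right has 5 {Y, C, V, U, W}.
    Root H: left subtree has 1 node {B}, right has 0 { }.
    Root V: left subtree has 2 nodes {Y, C}, right has 2 {U, W}.
      Root C: left subtree has 1 node {Y}, right has 0 { }.
      Root W: left subtree has 1 node {U}, right has 0 { }.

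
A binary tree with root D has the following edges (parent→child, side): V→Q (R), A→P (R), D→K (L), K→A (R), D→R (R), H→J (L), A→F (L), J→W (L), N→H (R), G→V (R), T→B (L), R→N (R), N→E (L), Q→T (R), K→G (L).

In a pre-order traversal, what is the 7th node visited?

B

Pre-order visits the node, then its left subtree, then its right subtree.
Visit D.
At D: go left to K.
  Visit K.
  At K: go left to G.
    Visit G.
    At G: no left child.
    At G: go right to V.
      Visit V.
      At V: no left child.
      At V: go right to Q.
        Visit Q.
        At Q: no left child.
        At Q: go right to T.
          Visit T.
          At T: go left to B.
            B is a leaf — visit B.
          At T: no right child.
  At K: go right to A.
    Visit A.
    At A: go left to F.
      F is a leaf — visit F.
    At A: go right to P.
      P is a leaf — visit P.
At D: go right to R.
  Visit R.
  At R: no left child.
  At R: go right to N.
    Visit N.
    At N: go left to E.
      E is a leaf — visit E.
    At N: go right to H.
      Visit H.
      At H: go left to J.
        Visit J.
        At J: go left to W.
          W is a leaf — visit W.
        At J: no right child.
      At H: no right child.
Full pre-order sequence: D, K, G, V, Q, T, B, A, F, P, R, N, E, H, J, W.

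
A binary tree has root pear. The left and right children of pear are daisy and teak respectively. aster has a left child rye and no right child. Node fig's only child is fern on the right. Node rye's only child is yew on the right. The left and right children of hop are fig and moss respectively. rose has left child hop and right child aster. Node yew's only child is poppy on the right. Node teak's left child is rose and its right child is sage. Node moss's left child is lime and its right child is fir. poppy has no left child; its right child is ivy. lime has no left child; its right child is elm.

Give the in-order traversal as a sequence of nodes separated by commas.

In-order visits the left subtree, then the node, then the right subtree.
At pear: go left to daisy.
  daisy is a leaf — visit daisy.
Visit pear.
At pear: go right to teak.
  At teak: go left to rose.
    At rose: go left to hop.
      At hop: go left to fig.
        At fig: no left child.
        Visit fig.
        At fig: go right to fern.
          fern is a leaf — visit fern.
      Visit hop.
      At hop: go right to moss.
        At moss: go left to lime.
          At lime: no left child.
          Visit lime.
          At lime: go right to elm.
            elm is a leaf — visit elm.
        Visit moss.
        At moss: go right to fir.
          fir is a leaf — visit fir.
    Visit rose.
    At rose: go right to aster.
      At aster: go left to rye.
        At rye: no left child.
        Visit rye.
        At rye: go right to yew.
          At yew: no left child.
          Visit yew.
          At yew: go right to poppy.
            At poppy: no left child.
            Visit poppy.
            At poppy: go right to ivy.
              ivy is a leaf — visit ivy.
      Visit aster.
      At aster: no right child.
  Visit teak.
  At teak: go right to sage.
    sage is a leaf — visit sage.

daisy, pear, fig, fern, hop, lime, elm, moss, fir, rose, rye, yew, poppy, ivy, aster, teak, sage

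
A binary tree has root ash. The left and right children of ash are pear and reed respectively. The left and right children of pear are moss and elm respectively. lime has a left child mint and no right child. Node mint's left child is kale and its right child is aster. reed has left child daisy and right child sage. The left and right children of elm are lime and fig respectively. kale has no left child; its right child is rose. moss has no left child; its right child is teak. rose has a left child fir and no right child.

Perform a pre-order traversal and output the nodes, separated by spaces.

ash pear moss teak elm lime mint kale rose fir aster fig reed daisy sage

Pre-order visits the node, then its left subtree, then its right subtree.
Visit ash.
At ash: go left to pear.
  Visit pear.
  At pear: go left to moss.
    Visit moss.
    At moss: no left child.
    At moss: go right to teak.
      teak is a leaf — visit teak.
  At pear: go right to elm.
    Visit elm.
    At elm: go left to lime.
      Visit lime.
      At lime: go left to mint.
        Visit mint.
        At mint: go left to kale.
          Visit kale.
          At kale: no left child.
          At kale: go right to rose.
            Visit rose.
            At rose: go left to fir.
              fir is a leaf — visit fir.
            At rose: no right child.
        At mint: go right to aster.
          aster is a leaf — visit aster.
      At lime: no right child.
    At elm: go right to fig.
      fig is a leaf — visit fig.
At ash: go right to reed.
  Visit reed.
  At reed: go left to daisy.
    daisy is a leaf — visit daisy.
  At reed: go right to sage.
    sage is a leaf — visit sage.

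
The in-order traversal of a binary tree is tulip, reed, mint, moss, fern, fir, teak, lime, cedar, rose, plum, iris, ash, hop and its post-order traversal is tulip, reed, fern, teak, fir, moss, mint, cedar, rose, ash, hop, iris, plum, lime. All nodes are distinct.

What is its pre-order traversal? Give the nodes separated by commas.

lime, mint, reed, tulip, moss, fir, fern, teak, plum, rose, cedar, iris, hop, ash

The last element of post-order is the root; it splits in-order into left and right subtrees.
Root lime: left subtree has 7 nodes {tulip, reed, mint, moss, fern, fir, teak}, right has 6 {cedar, rose, plum, iris, ash, hop}.
  Root mint: left subtree has 2 nodes {tulip, reed}, right has 4 {moss, fern, fir, teak}.
    Root reed: left subtree has 1 node {tulip}, right has 0 { }.
    Root moss: left subtree has 0 nodes { }, right has 3 {fern, fir, teak}.
      Root fir: left subtree has 1 node {fern}, right has 1 {teak}.
  Root plum: left subtree has 2 nodes {cedar, rose}, right has 3 {iris, ash, hop}.
    Root rose: left subtree has 1 node {cedar}, right has 0 { }.
    Root iris: left subtree has 0 nodes { }, right has 2 {ash, hop}.
      Root hop: left subtree has 1 node {ash}, right has 0 { }.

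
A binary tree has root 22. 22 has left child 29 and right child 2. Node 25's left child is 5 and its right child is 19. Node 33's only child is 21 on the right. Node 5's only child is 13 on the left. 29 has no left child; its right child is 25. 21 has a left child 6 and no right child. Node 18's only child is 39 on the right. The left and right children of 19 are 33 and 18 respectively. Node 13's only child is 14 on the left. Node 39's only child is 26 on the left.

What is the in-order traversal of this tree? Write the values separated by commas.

In-order visits the left subtree, then the node, then the right subtree.
At 22: go left to 29.
  At 29: no left child.
  Visit 29.
  At 29: go right to 25.
    At 25: go left to 5.
      At 5: go left to 13.
        At 13: go left to 14.
          14 is a leaf — visit 14.
        Visit 13.
        At 13: no right child.
      Visit 5.
      At 5: no right child.
    Visit 25.
    At 25: go right to 19.
      At 19: go left to 33.
        At 33: no left child.
        Visit 33.
        At 33: go right to 21.
          At 21: go left to 6.
            6 is a leaf — visit 6.
          Visit 21.
          At 21: no right child.
      Visit 19.
      At 19: go right to 18.
        At 18: no left child.
        Visit 18.
        At 18: go right to 39.
          At 39: go left to 26.
            26 is a leaf — visit 26.
          Visit 39.
          At 39: no right child.
Visit 22.
At 22: go right to 2.
  2 is a leaf — visit 2.

29, 14, 13, 5, 25, 33, 6, 21, 19, 18, 26, 39, 22, 2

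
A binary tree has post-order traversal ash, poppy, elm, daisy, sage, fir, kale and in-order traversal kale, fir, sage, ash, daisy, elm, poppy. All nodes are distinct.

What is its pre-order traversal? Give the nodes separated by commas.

kale, fir, sage, daisy, ash, elm, poppy

The last element of post-order is the root; it splits in-order into left and right subtrees.
Root kale: left subtree has 0 nodes { }, right has 6 {fir, sage, ash, daisy, elm, poppy}.
  Root fir: left subtree has 0 nodes { }, right has 5 {sage, ash, daisy, elm, poppy}.
    Root sage: left subtree has 0 nodes { }, right has 4 {ash, daisy, elm, poppy}.
      Root daisy: left subtree has 1 node {ash}, right has 2 {elm, poppy}.
        Root elm: left subtree has 0 nodes { }, right has 1 {poppy}.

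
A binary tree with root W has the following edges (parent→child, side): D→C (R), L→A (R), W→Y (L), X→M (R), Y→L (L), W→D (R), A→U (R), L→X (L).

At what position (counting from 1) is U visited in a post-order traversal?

3

Post-order visits the left subtree, then the right subtree, then the node.
At W: go left to Y.
  At Y: go left to L.
    At L: go left to X.
      At X: no left child.
      At X: go right to M.
        M is a leaf — visit M.
      Visit X.
    At L: go right to A.
      At A: no left child.
      At A: go right to U.
        U is a leaf — visit U.
      Visit A.
    Visit L.
  At Y: no right child.
  Visit Y.
At W: go right to D.
  At D: no left child.
  At D: go right to C.
    C is a leaf — visit C.
  Visit D.
Visit W.
Full post-order sequence: M, X, U, A, L, Y, C, D, W.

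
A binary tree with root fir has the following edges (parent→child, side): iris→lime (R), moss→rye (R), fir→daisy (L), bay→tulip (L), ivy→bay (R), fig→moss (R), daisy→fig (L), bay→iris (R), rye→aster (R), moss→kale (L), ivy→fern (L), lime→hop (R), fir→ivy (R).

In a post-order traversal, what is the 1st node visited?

kale

Post-order visits the left subtree, then the right subtree, then the node.
At fir: go left to daisy.
  At daisy: go left to fig.
    At fig: no left child.
    At fig: go right to moss.
      At moss: go left to kale.
        kale is a leaf — visit kale.
      At moss: go right to rye.
        At rye: no left child.
        At rye: go right to aster.
          aster is a leaf — visit aster.
        Visit rye.
      Visit moss.
    Visit fig.
  At daisy: no right child.
  Visit daisy.
At fir: go right to ivy.
  At ivy: go left to fern.
    fern is a leaf — visit fern.
  At ivy: go right to bay.
    At bay: go left to tulip.
      tulip is a leaf — visit tulip.
    At bay: go right to iris.
      At iris: no left child.
      At iris: go right to lime.
        At lime: no left child.
        At lime: go right to hop.
          hop is a leaf — visit hop.
        Visit lime.
      Visit iris.
    Visit bay.
  Visit ivy.
Visit fir.
Full post-order sequence: kale, aster, rye, moss, fig, daisy, fern, tulip, hop, lime, iris, bay, ivy, fir.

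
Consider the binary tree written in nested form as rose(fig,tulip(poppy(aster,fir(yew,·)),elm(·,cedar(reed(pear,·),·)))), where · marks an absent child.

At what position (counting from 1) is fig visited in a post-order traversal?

Post-order visits the left subtree, then the right subtree, then the node.
At rose: go left to fig.
  fig is a leaf — visit fig.
At rose: go right to tulip.
  At tulip: go left to poppy.
    At poppy: go left to aster.
      aster is a leaf — visit aster.
    At poppy: go right to fir.
      At fir: go left to yew.
        yew is a leaf — visit yew.
      At fir: no right child.
      Visit fir.
    Visit poppy.
  At tulip: go right to elm.
    At elm: no left child.
    At elm: go right to cedar.
      At cedar: go left to reed.
        At reed: go left to pear.
          pear is a leaf — visit pear.
        At reed: no right child.
        Visit reed.
      At cedar: no right child.
      Visit cedar.
    Visit elm.
  Visit tulip.
Visit rose.
Full post-order sequence: fig, aster, yew, fir, poppy, pear, reed, cedar, elm, tulip, rose.

1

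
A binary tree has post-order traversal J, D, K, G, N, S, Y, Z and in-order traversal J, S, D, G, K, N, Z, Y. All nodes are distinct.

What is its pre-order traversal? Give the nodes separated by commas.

Z, S, J, N, G, D, K, Y

The last element of post-order is the root; it splits in-order into left and right subtrees.
Root Z: left subtree has 6 nodes {J, S, D, G, K, N}, right has 1 {Y}.
  Root S: left subtree has 1 node {J}, right has 4 {D, G, K, N}.
    Root N: left subtree has 3 nodes {D, G, K}, right has 0 { }.
      Root G: left subtree has 1 node {D}, right has 1 {K}.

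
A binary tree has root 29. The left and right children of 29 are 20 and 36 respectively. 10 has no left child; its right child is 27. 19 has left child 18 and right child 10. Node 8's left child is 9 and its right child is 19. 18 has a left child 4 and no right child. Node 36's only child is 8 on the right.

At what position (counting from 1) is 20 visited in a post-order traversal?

Post-order visits the left subtree, then the right subtree, then the node.
At 29: go left to 20.
  20 is a leaf — visit 20.
At 29: go right to 36.
  At 36: no left child.
  At 36: go right to 8.
    At 8: go left to 9.
      9 is a leaf — visit 9.
    At 8: go right to 19.
      At 19: go left to 18.
        At 18: go left to 4.
          4 is a leaf — visit 4.
        At 18: no right child.
        Visit 18.
      At 19: go right to 10.
        At 10: no left child.
        At 10: go right to 27.
          27 is a leaf — visit 27.
        Visit 10.
      Visit 19.
    Visit 8.
  Visit 36.
Visit 29.
Full post-order sequence: 20, 9, 4, 18, 27, 10, 19, 8, 36, 29.

1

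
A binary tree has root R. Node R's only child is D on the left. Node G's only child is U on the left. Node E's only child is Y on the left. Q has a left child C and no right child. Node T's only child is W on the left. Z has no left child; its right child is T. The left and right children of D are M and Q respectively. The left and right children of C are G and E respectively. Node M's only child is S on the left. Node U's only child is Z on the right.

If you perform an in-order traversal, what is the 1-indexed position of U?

4

In-order visits the left subtree, then the node, then the right subtree.
At R: go left to D.
  At D: go left to M.
    At M: go left to S.
      S is a leaf — visit S.
    Visit M.
    At M: no right child.
  Visit D.
  At D: go right to Q.
    At Q: go left to C.
      At C: go left to G.
        At G: go left to U.
          At U: no left child.
          Visit U.
          At U: go right to Z.
            At Z: no left child.
            Visit Z.
            At Z: go right to T.
              At T: go left to W.
                W is a leaf — visit W.
              Visit T.
              At T: no right child.
        Visit G.
        At G: no right child.
      Visit C.
      At C: go right to E.
        At E: go left to Y.
          Y is a leaf — visit Y.
        Visit E.
        At E: no right child.
    Visit Q.
    At Q: no right child.
Visit R.
At R: no right child.
Full in-order sequence: S, M, D, U, Z, W, T, G, C, Y, E, Q, R.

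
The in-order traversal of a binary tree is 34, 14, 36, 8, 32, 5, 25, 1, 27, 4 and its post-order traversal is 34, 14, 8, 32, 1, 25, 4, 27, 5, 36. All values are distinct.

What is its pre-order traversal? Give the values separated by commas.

36, 14, 34, 5, 32, 8, 27, 25, 1, 4

The last element of post-order is the root; it splits in-order into left and right subtrees.
Root 36: left subtree has 2 nodes {34, 14}, right has 7 {8, 32, 5, 25, 1, 27, 4}.
  Root 14: left subtree has 1 node {34}, right has 0 { }.
  Root 5: left subtree has 2 nodes {8, 32}, right has 4 {25, 1, 27, 4}.
    Root 32: left subtree has 1 node {8}, right has 0 { }.
    Root 27: left subtree has 2 nodes {25, 1}, right has 1 {4}.
      Root 25: left subtree has 0 nodes { }, right has 1 {1}.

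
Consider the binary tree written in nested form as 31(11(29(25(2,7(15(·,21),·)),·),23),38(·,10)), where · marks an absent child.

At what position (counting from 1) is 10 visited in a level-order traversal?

6

Level-order visits nodes level by level from the root, left to right within each level.
Level 0: 31
Level 1: 11, 38
Level 2: 29, 23, 10
Level 3: 25
Level 4: 2, 7
Level 5: 15
Level 6: 21
Full level-order sequence: 31, 11, 38, 29, 23, 10, 25, 2, 7, 15, 21.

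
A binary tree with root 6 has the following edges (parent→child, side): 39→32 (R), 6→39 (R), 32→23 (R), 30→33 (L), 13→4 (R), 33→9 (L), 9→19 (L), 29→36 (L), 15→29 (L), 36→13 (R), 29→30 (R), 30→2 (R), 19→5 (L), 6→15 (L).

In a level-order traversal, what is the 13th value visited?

Level-order visits nodes level by level from the root, left to right within each level.
Level 0: 6
Level 1: 15, 39
Level 2: 29, 32
Level 3: 36, 30, 23
Level 4: 13, 33, 2
Level 5: 4, 9
Level 6: 19
Level 7: 5
Full level-order sequence: 6, 15, 39, 29, 32, 36, 30, 23, 13, 33, 2, 4, 9, 19, 5.

9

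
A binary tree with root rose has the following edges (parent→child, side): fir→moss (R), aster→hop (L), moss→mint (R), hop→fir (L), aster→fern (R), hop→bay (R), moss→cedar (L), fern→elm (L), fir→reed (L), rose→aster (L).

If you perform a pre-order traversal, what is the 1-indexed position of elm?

Pre-order visits the node, then its left subtree, then its right subtree.
Visit rose.
At rose: go left to aster.
  Visit aster.
  At aster: go left to hop.
    Visit hop.
    At hop: go left to fir.
      Visit fir.
      At fir: go left to reed.
        reed is a leaf — visit reed.
      At fir: go right to moss.
        Visit moss.
        At moss: go left to cedar.
          cedar is a leaf — visit cedar.
        At moss: go right to mint.
          mint is a leaf — visit mint.
    At hop: go right to bay.
      bay is a leaf — visit bay.
  At aster: go right to fern.
    Visit fern.
    At fern: go left to elm.
      elm is a leaf — visit elm.
    At fern: no right child.
At rose: no right child.
Full pre-order sequence: rose, aster, hop, fir, reed, moss, cedar, mint, bay, fern, elm.

11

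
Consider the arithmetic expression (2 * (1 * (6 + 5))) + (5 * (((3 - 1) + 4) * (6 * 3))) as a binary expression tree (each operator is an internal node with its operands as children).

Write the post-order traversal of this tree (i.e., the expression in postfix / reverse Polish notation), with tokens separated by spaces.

2 1 6 5 + * * 5 3 1 - 4 + 6 3 * * * +

Post-order on an expression tree gives postfix notation: for each operator, emit left operand, right operand, then the operator.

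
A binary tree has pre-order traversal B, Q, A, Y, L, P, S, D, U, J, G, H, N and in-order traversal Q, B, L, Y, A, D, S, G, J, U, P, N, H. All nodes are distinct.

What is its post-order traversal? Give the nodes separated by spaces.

The first element of pre-order is the root; it splits in-order into left and right subtrees.
Root B: left subtree has 1 node {Q}, right has 11 {L, Y, A, D, S, G, J, U, P, N, H}.
  Root A: left subtree has 2 nodes {L, Y}, right has 8 {D, S, G, J, U, P, N, H}.
    Root Y: left subtree has 1 node {L}, right has 0 { }.
    Root P: left subtree has 5 nodes {D, S, G, J, U}, right has 2 {N, H}.
      Root S: left subtree has 1 node {D}, right has 3 {G, J, U}.
        Root U: left subtree has 2 nodes {G, J}, right has 0 { }.
          Root J: left subtree has 1 node {G}, right has 0 { }.
      Root H: left subtree has 1 node {N}, right has 0 { }.

Q L Y D G J U S N H P A B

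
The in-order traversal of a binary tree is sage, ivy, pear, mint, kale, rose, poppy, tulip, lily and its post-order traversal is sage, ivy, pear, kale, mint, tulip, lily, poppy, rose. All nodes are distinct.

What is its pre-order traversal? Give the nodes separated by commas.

rose, mint, pear, ivy, sage, kale, poppy, lily, tulip

The last element of post-order is the root; it splits in-order into left and right subtrees.
Root rose: left subtree has 5 nodes {sage, ivy, pear, mint, kale}, right has 3 {poppy, tulip, lily}.
  Root mint: left subtree has 3 nodes {sage, ivy, pear}, right has 1 {kale}.
    Root pear: left subtree has 2 nodes {sage, ivy}, right has 0 { }.
      Root ivy: left subtree has 1 node {sage}, right has 0 { }.
  Root poppy: left subtree has 0 nodes { }, right has 2 {tulip, lily}.
    Root lily: left subtree has 1 node {tulip}, right has 0 { }.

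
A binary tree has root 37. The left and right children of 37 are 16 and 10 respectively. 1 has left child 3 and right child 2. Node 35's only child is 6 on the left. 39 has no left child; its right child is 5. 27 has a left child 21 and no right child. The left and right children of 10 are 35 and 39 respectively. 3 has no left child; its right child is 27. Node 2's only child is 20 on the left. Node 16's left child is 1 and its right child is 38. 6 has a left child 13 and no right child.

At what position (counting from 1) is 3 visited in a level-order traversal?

8

Level-order visits nodes level by level from the root, left to right within each level.
Level 0: 37
Level 1: 16, 10
Level 2: 1, 38, 35, 39
Level 3: 3, 2, 6, 5
Level 4: 27, 20, 13
Level 5: 21
Full level-order sequence: 37, 16, 10, 1, 38, 35, 39, 3, 2, 6, 5, 27, 20, 13, 21.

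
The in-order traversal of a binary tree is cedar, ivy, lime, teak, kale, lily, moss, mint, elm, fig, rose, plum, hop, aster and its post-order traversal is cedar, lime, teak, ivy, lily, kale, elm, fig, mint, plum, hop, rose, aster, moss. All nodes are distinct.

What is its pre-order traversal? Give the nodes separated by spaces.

moss kale ivy cedar teak lime lily aster rose mint fig elm hop plum

The last element of post-order is the root; it splits in-order into left and right subtrees.
Root moss: left subtree has 6 nodes {cedar, ivy, lime, teak, kale, lily}, right has 7 {mint, elm, fig, rose, plum, hop, aster}.
  Root kale: left subtree has 4 nodes {cedar, ivy, lime, teak}, right has 1 {lily}.
    Root ivy: left subtree has 1 node {cedar}, right has 2 {lime, teak}.
      Root teak: left subtree has 1 node {lime}, right has 0 { }.
  Root aster: left subtree has 6 nodes {mint, elm, fig, rose, plum, hop}, right has 0 { }.
    Root rose: left subtree has 3 nodes {mint, elm, fig}, right has 2 {plum, hop}.
      Root mint: left subtree has 0 nodes { }, right has 2 {elm, fig}.
        Root fig: left subtree has 1 node {elm}, right has 0 { }.
      Root hop: left subtree has 1 node {plum}, right has 0 { }.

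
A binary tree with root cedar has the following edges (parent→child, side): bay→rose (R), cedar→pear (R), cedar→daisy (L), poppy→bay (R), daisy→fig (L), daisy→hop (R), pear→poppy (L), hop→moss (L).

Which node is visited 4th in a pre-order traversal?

hop

Pre-order visits the node, then its left subtree, then its right subtree.
Visit cedar.
At cedar: go left to daisy.
  Visit daisy.
  At daisy: go left to fig.
    fig is a leaf — visit fig.
  At daisy: go right to hop.
    Visit hop.
    At hop: go left to moss.
      moss is a leaf — visit moss.
    At hop: no right child.
At cedar: go right to pear.
  Visit pear.
  At pear: go left to poppy.
    Visit poppy.
    At poppy: no left child.
    At poppy: go right to bay.
      Visit bay.
      At bay: no left child.
      At bay: go right to rose.
        rose is a leaf — visit rose.
  At pear: no right child.
Full pre-order sequence: cedar, daisy, fig, hop, moss, pear, poppy, bay, rose.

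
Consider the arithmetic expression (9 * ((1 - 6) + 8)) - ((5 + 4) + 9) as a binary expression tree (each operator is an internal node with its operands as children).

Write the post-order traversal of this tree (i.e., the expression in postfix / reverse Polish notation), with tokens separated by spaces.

9 1 6 - 8 + * 5 4 + 9 + -

Post-order on an expression tree gives postfix notation: for each operator, emit left operand, right operand, then the operator.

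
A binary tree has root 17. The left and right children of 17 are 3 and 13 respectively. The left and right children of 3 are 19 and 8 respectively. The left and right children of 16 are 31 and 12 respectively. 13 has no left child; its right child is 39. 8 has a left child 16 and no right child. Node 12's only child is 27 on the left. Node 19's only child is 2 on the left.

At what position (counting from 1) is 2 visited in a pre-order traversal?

Pre-order visits the node, then its left subtree, then its right subtree.
Visit 17.
At 17: go left to 3.
  Visit 3.
  At 3: go left to 19.
    Visit 19.
    At 19: go left to 2.
      2 is a leaf — visit 2.
    At 19: no right child.
  At 3: go right to 8.
    Visit 8.
    At 8: go left to 16.
      Visit 16.
      At 16: go left to 31.
        31 is a leaf — visit 31.
      At 16: go right to 12.
        Visit 12.
        At 12: go left to 27.
          27 is a leaf — visit 27.
        At 12: no right child.
    At 8: no right child.
At 17: go right to 13.
  Visit 13.
  At 13: no left child.
  At 13: go right to 39.
    39 is a leaf — visit 39.
Full pre-order sequence: 17, 3, 19, 2, 8, 16, 31, 12, 27, 13, 39.

4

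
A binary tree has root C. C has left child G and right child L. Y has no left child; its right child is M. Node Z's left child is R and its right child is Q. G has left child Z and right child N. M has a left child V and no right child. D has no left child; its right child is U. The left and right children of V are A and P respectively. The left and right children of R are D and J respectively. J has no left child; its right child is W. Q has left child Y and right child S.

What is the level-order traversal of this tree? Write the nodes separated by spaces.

C G L Z N R Q D J Y S U W M V A P

Level-order visits nodes level by level from the root, left to right within each level.
Level 0: C
Level 1: G, L
Level 2: Z, N
Level 3: R, Q
Level 4: D, J, Y, S
Level 5: U, W, M
Level 6: V
Level 7: A, P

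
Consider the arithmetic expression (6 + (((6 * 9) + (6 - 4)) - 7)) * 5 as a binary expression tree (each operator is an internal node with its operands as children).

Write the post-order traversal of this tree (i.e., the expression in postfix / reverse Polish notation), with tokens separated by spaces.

6 6 9 * 6 4 - + 7 - + 5 *

Post-order on an expression tree gives postfix notation: for each operator, emit left operand, right operand, then the operator.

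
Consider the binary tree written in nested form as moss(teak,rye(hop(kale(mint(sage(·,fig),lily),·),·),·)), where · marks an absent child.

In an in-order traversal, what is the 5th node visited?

mint

In-order visits the left subtree, then the node, then the right subtree.
At moss: go left to teak.
  teak is a leaf — visit teak.
Visit moss.
At moss: go right to rye.
  At rye: go left to hop.
    At hop: go left to kale.
      At kale: go left to mint.
        At mint: go left to sage.
          At sage: no left child.
          Visit sage.
          At sage: go right to fig.
            fig is a leaf — visit fig.
        Visit mint.
        At mint: go right to lily.
          lily is a leaf — visit lily.
      Visit kale.
      At kale: no right child.
    Visit hop.
    At hop: no right child.
  Visit rye.
  At rye: no right child.
Full in-order sequence: teak, moss, sage, fig, mint, lily, kale, hop, rye.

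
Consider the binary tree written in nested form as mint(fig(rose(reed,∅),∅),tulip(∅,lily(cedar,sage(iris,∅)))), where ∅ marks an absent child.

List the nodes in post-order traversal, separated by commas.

reed, rose, fig, cedar, iris, sage, lily, tulip, mint

Post-order visits the left subtree, then the right subtree, then the node.
At mint: go left to fig.
  At fig: go left to rose.
    At rose: go left to reed.
      reed is a leaf — visit reed.
    At rose: no right child.
    Visit rose.
  At fig: no right child.
  Visit fig.
At mint: go right to tulip.
  At tulip: no left child.
  At tulip: go right to lily.
    At lily: go left to cedar.
      cedar is a leaf — visit cedar.
    At lily: go right to sage.
      At sage: go left to iris.
        iris is a leaf — visit iris.
      At sage: no right child.
      Visit sage.
    Visit lily.
  Visit tulip.
Visit mint.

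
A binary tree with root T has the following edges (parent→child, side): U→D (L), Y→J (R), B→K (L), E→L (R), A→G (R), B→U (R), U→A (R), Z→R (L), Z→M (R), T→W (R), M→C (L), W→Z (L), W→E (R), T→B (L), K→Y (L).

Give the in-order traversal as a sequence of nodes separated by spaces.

Y J K B D U A G T R Z C M W E L

In-order visits the left subtree, then the node, then the right subtree.
At T: go left to B.
  At B: go left to K.
    At K: go left to Y.
      At Y: no left child.
      Visit Y.
      At Y: go right to J.
        J is a leaf — visit J.
    Visit K.
    At K: no right child.
  Visit B.
  At B: go right to U.
    At U: go left to D.
      D is a leaf — visit D.
    Visit U.
    At U: go right to A.
      At A: no left child.
      Visit A.
      At A: go right to G.
        G is a leaf — visit G.
Visit T.
At T: go right to W.
  At W: go left to Z.
    At Z: go left to R.
      R is a leaf — visit R.
    Visit Z.
    At Z: go right to M.
      At M: go left to C.
        C is a leaf — visit C.
      Visit M.
      At M: no right child.
  Visit W.
  At W: go right to E.
    At E: no left child.
    Visit E.
    At E: go right to L.
      L is a leaf — visit L.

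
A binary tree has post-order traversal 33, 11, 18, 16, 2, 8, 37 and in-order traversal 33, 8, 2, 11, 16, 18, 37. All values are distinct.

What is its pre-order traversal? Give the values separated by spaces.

37 8 33 2 16 11 18

The last element of post-order is the root; it splits in-order into left and right subtrees.
Root 37: left subtree has 6 nodes {33, 8, 2, 11, 16, 18}, right has 0 { }.
  Root 8: left subtree has 1 node {33}, right has 4 {2, 11, 16, 18}.
    Root 2: left subtree has 0 nodes { }, right has 3 {11, 16, 18}.
      Root 16: left subtree has 1 node {11}, right has 1 {18}.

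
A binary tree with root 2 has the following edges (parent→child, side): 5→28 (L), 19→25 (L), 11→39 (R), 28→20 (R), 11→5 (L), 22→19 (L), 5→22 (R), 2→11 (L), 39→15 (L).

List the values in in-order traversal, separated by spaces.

In-order visits the left subtree, then the node, then the right subtree.
At 2: go left to 11.
  At 11: go left to 5.
    At 5: go left to 28.
      At 28: no left child.
      Visit 28.
      At 28: go right to 20.
        20 is a leaf — visit 20.
    Visit 5.
    At 5: go right to 22.
      At 22: go left to 19.
        At 19: go left to 25.
          25 is a leaf — visit 25.
        Visit 19.
        At 19: no right child.
      Visit 22.
      At 22: no right child.
  Visit 11.
  At 11: go right to 39.
    At 39: go left to 15.
      15 is a leaf — visit 15.
    Visit 39.
    At 39: no right child.
Visit 2.
At 2: no right child.

28 20 5 25 19 22 11 15 39 2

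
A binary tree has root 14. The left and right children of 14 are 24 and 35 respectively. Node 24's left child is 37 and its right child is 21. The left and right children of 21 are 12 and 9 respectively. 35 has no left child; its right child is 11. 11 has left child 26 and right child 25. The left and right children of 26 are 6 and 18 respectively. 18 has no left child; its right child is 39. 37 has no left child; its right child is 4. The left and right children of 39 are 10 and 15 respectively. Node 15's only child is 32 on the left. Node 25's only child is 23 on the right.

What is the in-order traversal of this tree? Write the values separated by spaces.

37 4 24 12 21 9 14 35 6 26 18 10 39 32 15 11 25 23

In-order visits the left subtree, then the node, then the right subtree.
At 14: go left to 24.
  At 24: go left to 37.
    At 37: no left child.
    Visit 37.
    At 37: go right to 4.
      4 is a leaf — visit 4.
  Visit 24.
  At 24: go right to 21.
    At 21: go left to 12.
      12 is a leaf — visit 12.
    Visit 21.
    At 21: go right to 9.
      9 is a leaf — visit 9.
Visit 14.
At 14: go right to 35.
  At 35: no left child.
  Visit 35.
  At 35: go right to 11.
    At 11: go left to 26.
      At 26: go left to 6.
        6 is a leaf — visit 6.
      Visit 26.
      At 26: go right to 18.
        At 18: no left child.
        Visit 18.
        At 18: go right to 39.
          At 39: go left to 10.
            10 is a leaf — visit 10.
          Visit 39.
          At 39: go right to 15.
            At 15: go left to 32.
              32 is a leaf — visit 32.
            Visit 15.
            At 15: no right child.
    Visit 11.
    At 11: go right to 25.
      At 25: no left child.
      Visit 25.
      At 25: go right to 23.
        23 is a leaf — visit 23.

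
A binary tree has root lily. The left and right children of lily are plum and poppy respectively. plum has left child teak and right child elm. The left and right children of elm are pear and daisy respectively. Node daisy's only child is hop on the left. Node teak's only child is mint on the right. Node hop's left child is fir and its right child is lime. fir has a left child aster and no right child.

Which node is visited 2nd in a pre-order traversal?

plum

Pre-order visits the node, then its left subtree, then its right subtree.
Visit lily.
At lily: go left to plum.
  Visit plum.
  At plum: go left to teak.
    Visit teak.
    At teak: no left child.
    At teak: go right to mint.
      mint is a leaf — visit mint.
  At plum: go right to elm.
    Visit elm.
    At elm: go left to pear.
      pear is a leaf — visit pear.
    At elm: go right to daisy.
      Visit daisy.
      At daisy: go left to hop.
        Visit hop.
        At hop: go left to fir.
          Visit fir.
          At fir: go left to aster.
            aster is a leaf — visit aster.
          At fir: no right child.
        At hop: go right to lime.
          lime is a leaf — visit lime.
      At daisy: no right child.
At lily: go right to poppy.
  poppy is a leaf — visit poppy.
Full pre-order sequence: lily, plum, teak, mint, elm, pear, daisy, hop, fir, aster, lime, poppy.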